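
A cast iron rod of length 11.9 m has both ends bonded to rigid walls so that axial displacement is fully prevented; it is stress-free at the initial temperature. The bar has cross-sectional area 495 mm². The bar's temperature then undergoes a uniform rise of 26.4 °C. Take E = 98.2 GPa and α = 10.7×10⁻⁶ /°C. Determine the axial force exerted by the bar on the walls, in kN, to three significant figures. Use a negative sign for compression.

-13.7 kN

Free thermal expansion αLΔT = 10.7e-6 · 11900 · 26.4 = 3.362 mm.
The walls impose strain ε = −(3.362)/11900 = -2.8248e-04; σ = Eε = 98200 · -2.8248e-04 = -27.74 MPa.
Wall reaction R = σ·A = -27.74·495 = -13730 N = -13.73 kN.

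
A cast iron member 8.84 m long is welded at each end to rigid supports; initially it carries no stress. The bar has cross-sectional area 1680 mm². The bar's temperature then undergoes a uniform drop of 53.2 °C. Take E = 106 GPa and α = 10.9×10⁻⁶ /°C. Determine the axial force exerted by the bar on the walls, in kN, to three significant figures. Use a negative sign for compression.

103 kN

Free thermal expansion αLΔT = 10.9e-6 · 8840 · -53.2 = -5.126 mm.
The walls impose strain ε = −(-5.126)/8840 = 5.7988e-04; σ = Eε = 106000 · 5.7988e-04 = 61.47 MPa.
Wall reaction R = σ·A = 61.47·1680 = 103300 N = 103.3 kN.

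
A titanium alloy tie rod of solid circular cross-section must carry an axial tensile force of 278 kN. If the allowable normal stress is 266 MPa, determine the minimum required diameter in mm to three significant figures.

Required area A ≥ P/σ_allow = 278000/266 = 1045 mm².
For a solid circular section, d ≥ √(4A/π) = 36.48 mm.

36.5 mm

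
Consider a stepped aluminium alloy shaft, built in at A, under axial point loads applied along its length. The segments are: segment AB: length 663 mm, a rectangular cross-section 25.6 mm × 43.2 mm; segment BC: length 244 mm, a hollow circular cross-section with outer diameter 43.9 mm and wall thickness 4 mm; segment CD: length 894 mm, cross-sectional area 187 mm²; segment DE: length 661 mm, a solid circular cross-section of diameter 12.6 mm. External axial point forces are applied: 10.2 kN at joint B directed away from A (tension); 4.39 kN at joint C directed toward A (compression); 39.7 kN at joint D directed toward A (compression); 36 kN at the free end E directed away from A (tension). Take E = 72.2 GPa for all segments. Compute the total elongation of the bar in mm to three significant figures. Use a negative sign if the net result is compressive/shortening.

Internal axial forces (sectioning from the free end, tension +): N_DE = 36 kN, N_CD = -3.7 kN, N_BC = -8.09 kN, N_AB = 2.11 kN.
A_AB = 1106 mm².
A_BC = 501.4 mm².
A_DE = 124.7 mm².
δ_AB = 2110·663/(1106·72200) = 0.01752 mm
δ_BC = -8090·244/(501.4·72200) = -0.05453 mm
δ_CD = -3700·894/(187·72200) = -0.245 mm
δ_DE = 36000·661/(124.7·72200) = 2.643 mm
δ = Σδ_i = 2.361 mm.

2.36 mm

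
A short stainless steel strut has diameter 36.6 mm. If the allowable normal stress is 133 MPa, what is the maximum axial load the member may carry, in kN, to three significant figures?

A = 1052 mm².
P_max = σ_allow · A = 133 · 1052 = 139900 N = 139.9 kN.

140 kN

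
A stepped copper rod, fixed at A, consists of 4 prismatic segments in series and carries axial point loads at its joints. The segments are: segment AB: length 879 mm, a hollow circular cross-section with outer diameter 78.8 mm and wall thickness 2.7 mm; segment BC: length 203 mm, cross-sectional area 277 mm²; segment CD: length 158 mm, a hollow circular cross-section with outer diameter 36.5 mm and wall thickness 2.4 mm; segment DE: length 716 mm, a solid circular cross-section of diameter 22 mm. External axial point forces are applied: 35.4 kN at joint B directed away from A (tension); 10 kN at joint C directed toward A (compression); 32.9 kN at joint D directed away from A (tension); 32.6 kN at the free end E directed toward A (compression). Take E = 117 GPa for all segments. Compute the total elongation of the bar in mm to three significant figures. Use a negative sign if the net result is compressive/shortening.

Internal axial forces (sectioning from the free end, tension +): N_DE = -32.6 kN, N_CD = 0.3 kN, N_BC = -9.7 kN, N_AB = 25.7 kN.
A_AB = 645.5 mm².
A_CD = 257.1 mm².
A_DE = 380.1 mm².
δ_AB = 25700·879/(645.5·117000) = 0.2991 mm
δ_BC = -9700·203/(277·117000) = -0.06076 mm
δ_CD = 300·158/(257.1·117000) = 0.001576 mm
δ_DE = -32600·716/(380.1·117000) = -0.5248 mm
δ = Σδ_i = -0.2849 mm.

-0.285 mm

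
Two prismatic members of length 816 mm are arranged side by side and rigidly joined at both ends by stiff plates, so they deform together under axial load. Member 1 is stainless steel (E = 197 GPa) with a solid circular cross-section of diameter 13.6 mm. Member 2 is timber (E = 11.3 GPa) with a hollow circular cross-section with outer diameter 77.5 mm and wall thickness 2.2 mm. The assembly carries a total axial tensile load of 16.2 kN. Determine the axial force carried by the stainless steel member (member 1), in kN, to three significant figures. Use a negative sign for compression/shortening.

13.4 kN

A_1 = 145.3 mm².
A_2 = 520.4 mm².
Equal strain + equilibrium ⇒ each member carries load in proportion to AE: A₁E₁ = 28620000 N, A₂E₂ = 5881000 N, ΣAE = 34500000 N.
F₁ = P·A₁E₁/ΣAE = 16200·28620000/34500000 = 13440 N.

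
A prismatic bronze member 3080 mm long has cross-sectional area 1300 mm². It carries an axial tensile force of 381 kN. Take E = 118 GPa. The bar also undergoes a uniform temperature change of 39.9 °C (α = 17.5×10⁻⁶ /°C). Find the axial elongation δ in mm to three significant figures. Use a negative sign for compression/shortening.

δ_mech = NL/(AE) = 381000·3080/(1300·118000) = 7.65 mm.
δ_thermal = αLΔT = 17.5e-6·3080·39.9 = 2.151 mm.
δ = δ_mech + δ_thermal = 9.8 mm.

9.80 mm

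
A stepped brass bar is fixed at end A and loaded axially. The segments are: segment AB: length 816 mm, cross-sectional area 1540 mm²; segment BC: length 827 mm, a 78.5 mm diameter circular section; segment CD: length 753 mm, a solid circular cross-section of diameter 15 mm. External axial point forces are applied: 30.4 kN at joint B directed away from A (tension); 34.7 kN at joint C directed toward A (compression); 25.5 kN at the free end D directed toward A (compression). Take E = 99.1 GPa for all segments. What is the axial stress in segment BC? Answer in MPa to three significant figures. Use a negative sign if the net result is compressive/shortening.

-12.4 MPa

Internal axial forces (sectioning from the free end, tension +): N_CD = -25.5 kN, N_BC = -60.2 kN, N_AB = -29.8 kN.
A_BC = 4840 mm².
σ_BC = N_BC/A_BC = -60200/4840 = -12.44 MPa.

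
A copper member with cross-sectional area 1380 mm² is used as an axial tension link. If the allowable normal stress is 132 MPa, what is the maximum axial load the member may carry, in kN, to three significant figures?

P_max = σ_allow · A = 132 · 1380 = 182200 N = 182.2 kN.

182 kN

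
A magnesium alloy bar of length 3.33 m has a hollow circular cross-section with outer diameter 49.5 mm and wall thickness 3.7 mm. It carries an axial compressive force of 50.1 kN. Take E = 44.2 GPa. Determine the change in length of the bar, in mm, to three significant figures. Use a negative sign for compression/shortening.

A = 532.4 mm².
δ_mech = NL/(AE) = -50100·3330/(532.4·44200) = -7.09 mm.

-7.09 mm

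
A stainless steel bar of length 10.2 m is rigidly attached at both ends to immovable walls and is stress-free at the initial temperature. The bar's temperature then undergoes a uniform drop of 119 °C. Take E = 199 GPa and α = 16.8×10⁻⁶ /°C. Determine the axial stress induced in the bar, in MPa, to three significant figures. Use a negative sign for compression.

Free thermal expansion αLΔT = 16.8e-6 · 10200 · -119 = -20.39 mm.
The walls impose strain ε = −(-20.39)/10200 = 1.9992e-03; σ = Eε = 199000 · 1.9992e-03 = 397.8 MPa.

398 MPa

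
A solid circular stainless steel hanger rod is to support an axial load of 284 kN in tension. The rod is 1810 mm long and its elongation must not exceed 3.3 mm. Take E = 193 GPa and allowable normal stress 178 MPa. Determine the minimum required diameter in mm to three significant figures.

45.1 mm

Required area A ≥ P/σ_allow = 284000/178 = 1596 mm².
For a solid circular section, d ≥ √(4A/π) = 45.07 mm.
Elongation limit: A ≥ PL/(Eδ_allow) = 284000·1810/(193000·3.3) = 807.1 mm² ⇒ d ≥ 32.06 mm.
The stress limit governs.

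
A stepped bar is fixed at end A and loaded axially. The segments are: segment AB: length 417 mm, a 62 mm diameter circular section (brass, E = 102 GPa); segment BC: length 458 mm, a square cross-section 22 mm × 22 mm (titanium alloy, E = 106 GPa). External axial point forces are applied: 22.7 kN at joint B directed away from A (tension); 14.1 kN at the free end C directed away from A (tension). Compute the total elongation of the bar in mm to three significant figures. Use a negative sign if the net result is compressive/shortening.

0.176 mm

Internal axial forces (sectioning from the free end, tension +): N_BC = 14.1 kN, N_AB = 36.8 kN.
A_AB = 3019 mm².
A_BC = 484 mm².
δ_AB = 36800·417/(3019·102000) = 0.04983 mm
δ_BC = 14100·458/(484·106000) = 0.1259 mm
δ = Σδ_i = 0.1757 mm.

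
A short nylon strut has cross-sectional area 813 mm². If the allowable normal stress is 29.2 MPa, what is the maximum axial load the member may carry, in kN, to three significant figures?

23.7 kN

P_max = σ_allow · A = 29.2 · 813 = 23740 N = 23.74 kN.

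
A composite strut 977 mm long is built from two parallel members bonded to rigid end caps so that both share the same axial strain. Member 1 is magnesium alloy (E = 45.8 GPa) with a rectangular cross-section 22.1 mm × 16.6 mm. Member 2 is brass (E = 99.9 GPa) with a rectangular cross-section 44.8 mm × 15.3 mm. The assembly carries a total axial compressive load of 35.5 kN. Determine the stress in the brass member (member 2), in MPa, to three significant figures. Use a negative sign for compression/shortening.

-41.6 MPa

A_1 = 366.9 mm².
A_2 = 685.4 mm².
Equal strain + equilibrium ⇒ each member carries load in proportion to AE: A₁E₁ = 16800000 N, A₂E₂ = 68480000 N, ΣAE = 85280000 N.
σ₂ = P·E₂/ΣAE = -35500·99900/85280000 = -41.59 MPa.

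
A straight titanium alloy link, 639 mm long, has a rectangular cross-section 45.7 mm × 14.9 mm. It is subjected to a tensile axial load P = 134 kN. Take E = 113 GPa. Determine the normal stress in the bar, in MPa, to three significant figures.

197 MPa

A = 680.9 mm².
σ = N/A = 134000/680.9 = 196.8 MPa.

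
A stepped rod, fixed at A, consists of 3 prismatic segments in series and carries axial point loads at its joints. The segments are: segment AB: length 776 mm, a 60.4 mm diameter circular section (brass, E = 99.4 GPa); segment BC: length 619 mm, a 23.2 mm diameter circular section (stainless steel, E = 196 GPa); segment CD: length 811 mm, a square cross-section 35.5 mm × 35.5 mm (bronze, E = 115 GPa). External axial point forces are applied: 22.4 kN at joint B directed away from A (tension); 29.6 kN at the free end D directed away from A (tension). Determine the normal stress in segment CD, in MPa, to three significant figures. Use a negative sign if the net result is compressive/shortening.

Internal axial forces (sectioning from the free end, tension +): N_CD = 29.6 kN, N_BC = 29.6 kN, N_AB = 52 kN.
A_CD = 1260 mm².
σ_CD = N_CD/A_CD = 29600/1260 = 23.49 MPa.

23.5 MPa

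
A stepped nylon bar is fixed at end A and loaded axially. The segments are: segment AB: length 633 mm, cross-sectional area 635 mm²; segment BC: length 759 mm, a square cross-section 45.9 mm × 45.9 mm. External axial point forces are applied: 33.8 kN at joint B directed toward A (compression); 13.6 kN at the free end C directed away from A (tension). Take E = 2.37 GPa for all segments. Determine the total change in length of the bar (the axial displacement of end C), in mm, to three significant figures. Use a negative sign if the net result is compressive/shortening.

-6.43 mm

Internal axial forces (sectioning from the free end, tension +): N_BC = 13.6 kN, N_AB = -20.2 kN.
A_BC = 2107 mm².
δ_AB = -20200·633/(635·2370) = -8.496 mm
δ_BC = 13600·759/(2107·2370) = 2.067 mm
δ = Σδ_i = -6.429 mm.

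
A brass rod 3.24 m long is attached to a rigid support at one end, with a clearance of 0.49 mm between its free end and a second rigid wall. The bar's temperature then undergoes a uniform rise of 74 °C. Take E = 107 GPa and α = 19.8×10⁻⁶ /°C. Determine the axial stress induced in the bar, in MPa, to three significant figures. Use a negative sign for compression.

-141 MPa

Free thermal expansion αLΔT = 19.8e-6 · 3240 · 74 = 4.747 mm.
The walls engage after the gap closes; constrained expansion = 4.747 − 0.49 = 4.257 mm.
The walls impose strain ε = −(4.257)/3240 = -1.3140e-03; σ = Eε = 107000 · -1.3140e-03 = -140.6 MPa.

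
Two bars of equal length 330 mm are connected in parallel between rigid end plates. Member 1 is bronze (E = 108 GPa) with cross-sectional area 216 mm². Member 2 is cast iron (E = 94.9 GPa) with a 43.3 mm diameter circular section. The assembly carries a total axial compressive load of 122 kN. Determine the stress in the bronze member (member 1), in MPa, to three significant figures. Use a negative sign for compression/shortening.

-80.8 MPa

A_2 = 1473 mm².
Equal strain + equilibrium ⇒ each member carries load in proportion to AE: A₁E₁ = 23330000 N, A₂E₂ = 139700000 N, ΣAE = 163100000 N.
σ₁ = P·E₁/ΣAE = -122000·108000/163100000 = -80.8 MPa.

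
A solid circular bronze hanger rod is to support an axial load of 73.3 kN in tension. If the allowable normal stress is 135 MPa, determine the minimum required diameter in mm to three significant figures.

26.3 mm

Required area A ≥ P/σ_allow = 73300/135 = 543 mm².
For a solid circular section, d ≥ √(4A/π) = 26.29 mm.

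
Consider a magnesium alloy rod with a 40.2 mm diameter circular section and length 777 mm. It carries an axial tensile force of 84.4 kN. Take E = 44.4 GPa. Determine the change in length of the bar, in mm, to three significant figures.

1.16 mm

A = 1269 mm².
δ_mech = NL/(AE) = 84400·777/(1269·44400) = 1.164 mm.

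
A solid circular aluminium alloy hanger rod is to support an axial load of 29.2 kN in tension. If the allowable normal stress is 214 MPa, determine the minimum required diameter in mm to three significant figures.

13.2 mm

Required area A ≥ P/σ_allow = 29200/214 = 136.4 mm².
For a solid circular section, d ≥ √(4A/π) = 13.18 mm.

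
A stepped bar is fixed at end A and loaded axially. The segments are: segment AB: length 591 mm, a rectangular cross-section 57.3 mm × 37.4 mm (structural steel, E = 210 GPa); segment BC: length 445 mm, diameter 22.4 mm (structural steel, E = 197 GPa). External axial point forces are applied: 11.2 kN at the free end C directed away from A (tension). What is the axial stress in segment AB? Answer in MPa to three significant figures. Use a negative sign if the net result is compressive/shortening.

5.23 MPa

Internal axial forces (sectioning from the free end, tension +): N_BC = 11.2 kN, N_AB = 11.2 kN.
A_AB = 2143 mm².
σ_AB = N_AB/A_AB = 11200/2143 = 5.226 MPa.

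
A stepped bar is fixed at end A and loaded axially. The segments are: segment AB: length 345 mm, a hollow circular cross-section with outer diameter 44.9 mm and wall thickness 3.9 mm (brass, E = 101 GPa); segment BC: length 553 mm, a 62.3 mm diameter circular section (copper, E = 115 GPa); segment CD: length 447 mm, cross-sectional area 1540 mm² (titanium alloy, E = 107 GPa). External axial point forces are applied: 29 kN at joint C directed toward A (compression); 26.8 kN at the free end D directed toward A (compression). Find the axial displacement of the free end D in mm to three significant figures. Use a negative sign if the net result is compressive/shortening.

-0.540 mm

Internal axial forces (sectioning from the free end, tension +): N_CD = -26.8 kN, N_BC = -55.8 kN, N_AB = -55.8 kN.
A_AB = 502.3 mm².
A_BC = 3048 mm².
δ_AB = -55800·345/(502.3·101000) = -0.3794 mm
δ_BC = -55800·553/(3048·115000) = -0.08802 mm
δ_CD = -26800·447/(1540·107000) = -0.0727 mm
δ = Σδ_i = -0.5402 mm.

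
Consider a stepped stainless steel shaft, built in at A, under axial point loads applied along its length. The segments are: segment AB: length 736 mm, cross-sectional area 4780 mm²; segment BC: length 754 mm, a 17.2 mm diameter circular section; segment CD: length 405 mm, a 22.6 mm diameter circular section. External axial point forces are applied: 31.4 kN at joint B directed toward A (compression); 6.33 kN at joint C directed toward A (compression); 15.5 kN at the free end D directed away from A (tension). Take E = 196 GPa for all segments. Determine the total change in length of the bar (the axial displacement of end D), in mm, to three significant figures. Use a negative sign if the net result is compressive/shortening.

0.214 mm

Internal axial forces (sectioning from the free end, tension +): N_CD = 15.5 kN, N_BC = 9.17 kN, N_AB = -22.23 kN.
A_BC = 232.4 mm².
A_CD = 401.1 mm².
δ_AB = -22230·736/(4780·196000) = -0.01746 mm
δ_BC = 9170·754/(232.4·196000) = 0.1518 mm
δ_CD = 15500·405/(401.1·196000) = 0.07984 mm
δ = Σδ_i = 0.2142 mm.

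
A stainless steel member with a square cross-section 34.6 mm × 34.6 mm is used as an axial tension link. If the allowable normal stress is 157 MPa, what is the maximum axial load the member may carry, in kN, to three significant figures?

188 kN

A = 1197 mm².
P_max = σ_allow · A = 157 · 1197 = 188000 N = 188 kN.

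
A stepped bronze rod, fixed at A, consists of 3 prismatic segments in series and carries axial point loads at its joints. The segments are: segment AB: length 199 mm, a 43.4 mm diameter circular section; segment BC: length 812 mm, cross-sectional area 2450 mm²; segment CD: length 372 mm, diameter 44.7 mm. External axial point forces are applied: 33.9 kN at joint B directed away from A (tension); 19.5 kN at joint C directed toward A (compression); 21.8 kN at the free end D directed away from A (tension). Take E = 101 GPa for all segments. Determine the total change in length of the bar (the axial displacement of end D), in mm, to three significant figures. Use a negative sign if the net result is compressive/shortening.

Internal axial forces (sectioning from the free end, tension +): N_CD = 21.8 kN, N_BC = 2.3 kN, N_AB = 36.2 kN.
A_AB = 1479 mm².
A_CD = 1569 mm².
δ_AB = 36200·199/(1479·101000) = 0.04821 mm
δ_BC = 2300·812/(2450·101000) = 0.007547 mm
δ_CD = 21800·372/(1569·101000) = 0.05117 mm
δ = Σδ_i = 0.1069 mm.

0.107 mm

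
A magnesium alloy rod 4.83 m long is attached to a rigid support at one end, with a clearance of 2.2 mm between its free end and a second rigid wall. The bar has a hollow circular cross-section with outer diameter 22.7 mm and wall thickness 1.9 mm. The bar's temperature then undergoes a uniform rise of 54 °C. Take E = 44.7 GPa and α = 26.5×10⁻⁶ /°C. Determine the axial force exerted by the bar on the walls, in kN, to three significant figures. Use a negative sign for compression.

-5.41 kN

Free thermal expansion αLΔT = 26.5e-6 · 4830 · 54 = 6.912 mm.
The walls engage after the gap closes; constrained expansion = 6.912 − 2.2 = 4.712 mm.
The walls impose strain ε = −(4.712)/4830 = -9.7551e-04; σ = Eε = 44700 · -9.7551e-04 = -43.61 MPa.
Wall reaction R = σ·A = -43.61·124.2 = -5414 N = -5.414 kN.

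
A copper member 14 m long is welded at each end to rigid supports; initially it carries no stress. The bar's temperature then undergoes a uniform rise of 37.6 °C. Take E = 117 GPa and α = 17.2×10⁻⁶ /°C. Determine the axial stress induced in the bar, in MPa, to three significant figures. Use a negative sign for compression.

-75.7 MPa

Free thermal expansion αLΔT = 17.2e-6 · 14000 · 37.6 = 9.054 mm.
The walls impose strain ε = −(9.054)/14000 = -6.4672e-04; σ = Eε = 117000 · -6.4672e-04 = -75.67 MPa.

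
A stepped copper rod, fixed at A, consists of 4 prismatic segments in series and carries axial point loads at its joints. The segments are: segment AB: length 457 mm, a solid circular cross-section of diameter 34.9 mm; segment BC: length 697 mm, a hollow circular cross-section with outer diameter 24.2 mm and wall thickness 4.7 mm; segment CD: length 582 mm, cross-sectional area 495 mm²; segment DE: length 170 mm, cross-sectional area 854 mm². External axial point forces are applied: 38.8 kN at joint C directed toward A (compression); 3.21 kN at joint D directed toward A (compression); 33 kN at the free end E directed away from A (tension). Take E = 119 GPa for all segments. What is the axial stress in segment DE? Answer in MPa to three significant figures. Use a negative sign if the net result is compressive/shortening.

38.6 MPa

Internal axial forces (sectioning from the free end, tension +): N_DE = 33 kN, N_CD = 29.79 kN, N_BC = -9.01 kN, N_AB = -9.01 kN.
σ_DE = N_DE/A_DE = 33000/854 = 38.64 MPa.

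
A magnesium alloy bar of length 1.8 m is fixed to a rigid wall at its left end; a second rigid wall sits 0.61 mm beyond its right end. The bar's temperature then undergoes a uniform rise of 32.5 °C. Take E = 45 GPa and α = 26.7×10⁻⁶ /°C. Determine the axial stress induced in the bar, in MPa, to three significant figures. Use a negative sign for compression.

Free thermal expansion αLΔT = 26.7e-6 · 1800 · 32.5 = 1.562 mm.
The walls engage after the gap closes; constrained expansion = 1.562 − 0.61 = 0.9519 mm.
The walls impose strain ε = −(0.9519)/1800 = -5.2886e-04; σ = Eε = 45000 · -5.2886e-04 = -23.8 MPa.

-23.8 MPa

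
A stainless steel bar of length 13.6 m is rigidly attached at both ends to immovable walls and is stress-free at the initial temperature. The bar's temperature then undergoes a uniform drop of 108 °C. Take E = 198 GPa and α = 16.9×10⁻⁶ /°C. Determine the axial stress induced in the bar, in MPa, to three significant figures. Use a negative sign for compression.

Free thermal expansion αLΔT = 16.9e-6 · 13600 · -108 = -24.82 mm.
The walls impose strain ε = −(-24.82)/13600 = 1.8252e-03; σ = Eε = 198000 · 1.8252e-03 = 361.4 MPa.

361 MPa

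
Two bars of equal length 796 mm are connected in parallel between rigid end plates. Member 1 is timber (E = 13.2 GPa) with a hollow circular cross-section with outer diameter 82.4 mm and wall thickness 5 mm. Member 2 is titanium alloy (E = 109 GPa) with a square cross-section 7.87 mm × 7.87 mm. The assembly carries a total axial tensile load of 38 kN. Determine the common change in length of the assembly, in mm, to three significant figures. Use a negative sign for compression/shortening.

A_1 = 1216 mm².
A_2 = 61.94 mm².
Equal strain + equilibrium ⇒ each member carries load in proportion to AE: A₁E₁ = 16050000 N, A₂E₂ = 6751000 N, ΣAE = 22800000 N.
δ = PL/ΣAE = 38000·796/22800000 = 1.327 mm.

1.33 mm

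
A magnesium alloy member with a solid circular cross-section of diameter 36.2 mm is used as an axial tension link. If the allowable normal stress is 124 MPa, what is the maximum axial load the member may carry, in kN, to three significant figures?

A = 1029 mm².
P_max = σ_allow · A = 124 · 1029 = 127600 N = 127.6 kN.

128 kN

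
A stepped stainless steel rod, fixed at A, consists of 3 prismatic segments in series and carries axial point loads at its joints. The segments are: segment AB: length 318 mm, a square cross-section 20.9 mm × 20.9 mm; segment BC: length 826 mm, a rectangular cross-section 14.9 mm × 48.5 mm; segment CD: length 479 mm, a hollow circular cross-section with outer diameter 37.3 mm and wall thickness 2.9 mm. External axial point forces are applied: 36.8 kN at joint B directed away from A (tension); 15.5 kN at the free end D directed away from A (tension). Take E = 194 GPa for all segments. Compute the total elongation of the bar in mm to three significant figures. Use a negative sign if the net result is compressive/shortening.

0.410 mm

Internal axial forces (sectioning from the free end, tension +): N_CD = 15.5 kN, N_BC = 15.5 kN, N_AB = 52.3 kN.
A_AB = 436.8 mm².
A_BC = 722.6 mm².
A_CD = 313.4 mm².
δ_AB = 52300·318/(436.8·194000) = 0.1963 mm
δ_BC = 15500·826/(722.6·194000) = 0.09132 mm
δ_CD = 15500·479/(313.4·194000) = 0.1221 mm
δ = Σδ_i = 0.4097 mm.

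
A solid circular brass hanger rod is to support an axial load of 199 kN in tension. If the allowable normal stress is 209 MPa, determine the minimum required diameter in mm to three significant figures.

Required area A ≥ P/σ_allow = 199000/209 = 952.2 mm².
For a solid circular section, d ≥ √(4A/π) = 34.82 mm.

34.8 mm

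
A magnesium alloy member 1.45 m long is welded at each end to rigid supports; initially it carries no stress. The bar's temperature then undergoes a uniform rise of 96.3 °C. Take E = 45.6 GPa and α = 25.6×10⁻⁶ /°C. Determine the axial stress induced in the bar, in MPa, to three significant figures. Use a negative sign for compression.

-112 MPa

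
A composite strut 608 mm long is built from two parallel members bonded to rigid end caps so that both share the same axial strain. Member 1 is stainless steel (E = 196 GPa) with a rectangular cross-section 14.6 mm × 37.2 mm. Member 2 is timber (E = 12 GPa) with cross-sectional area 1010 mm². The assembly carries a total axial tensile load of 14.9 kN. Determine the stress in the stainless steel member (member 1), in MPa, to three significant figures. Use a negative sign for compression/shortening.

24.6 MPa

A_1 = 543.1 mm².
Equal strain + equilibrium ⇒ each member carries load in proportion to AE: A₁E₁ = 106500000 N, A₂E₂ = 12120000 N, ΣAE = 118600000 N.
σ₁ = P·E₁/ΣAE = 14900·196000/118600000 = 24.63 MPa.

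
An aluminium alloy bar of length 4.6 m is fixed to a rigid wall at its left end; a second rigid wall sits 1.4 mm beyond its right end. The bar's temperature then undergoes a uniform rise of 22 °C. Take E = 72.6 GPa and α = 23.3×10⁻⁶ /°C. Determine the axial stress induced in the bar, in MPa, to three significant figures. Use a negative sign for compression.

-15.1 MPa

Free thermal expansion αLΔT = 23.3e-6 · 4600 · 22 = 2.358 mm.
The walls engage after the gap closes; constrained expansion = 2.358 − 1.4 = 0.958 mm.
The walls impose strain ε = −(0.958)/4600 = -2.0825e-04; σ = Eε = 72600 · -2.0825e-04 = -15.12 MPa.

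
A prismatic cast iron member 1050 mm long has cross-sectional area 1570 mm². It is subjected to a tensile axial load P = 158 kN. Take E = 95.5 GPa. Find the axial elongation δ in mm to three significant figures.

1.11 mm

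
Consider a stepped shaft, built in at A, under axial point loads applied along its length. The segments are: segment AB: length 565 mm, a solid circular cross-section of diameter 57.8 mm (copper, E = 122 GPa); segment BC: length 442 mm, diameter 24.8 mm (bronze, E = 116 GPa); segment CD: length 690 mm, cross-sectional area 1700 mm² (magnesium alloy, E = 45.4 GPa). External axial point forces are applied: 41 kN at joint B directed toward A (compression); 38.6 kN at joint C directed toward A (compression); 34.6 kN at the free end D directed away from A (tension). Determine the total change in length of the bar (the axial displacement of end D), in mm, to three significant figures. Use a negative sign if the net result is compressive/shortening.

0.198 mm

Internal axial forces (sectioning from the free end, tension +): N_CD = 34.6 kN, N_BC = -4 kN, N_AB = -45 kN.
A_AB = 2624 mm².
A_BC = 483.1 mm².
δ_AB = -45000·565/(2624·122000) = -0.07942 mm
δ_BC = -4000·442/(483.1·116000) = -0.03155 mm
δ_CD = 34600·690/(1700·45400) = 0.3093 mm
δ = Σδ_i = 0.1984 mm.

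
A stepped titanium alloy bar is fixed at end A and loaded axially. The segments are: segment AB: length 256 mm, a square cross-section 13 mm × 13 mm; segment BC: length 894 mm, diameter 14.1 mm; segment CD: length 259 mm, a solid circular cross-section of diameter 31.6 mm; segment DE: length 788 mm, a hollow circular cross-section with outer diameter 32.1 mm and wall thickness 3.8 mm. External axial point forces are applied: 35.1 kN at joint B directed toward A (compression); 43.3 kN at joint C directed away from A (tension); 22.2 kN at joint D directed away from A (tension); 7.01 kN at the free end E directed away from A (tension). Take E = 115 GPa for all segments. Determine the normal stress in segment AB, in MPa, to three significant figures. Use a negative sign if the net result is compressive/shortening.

221 MPa

Internal axial forces (sectioning from the free end, tension +): N_DE = 7.01 kN, N_CD = 29.21 kN, N_BC = 72.51 kN, N_AB = 37.41 kN.
A_AB = 169 mm².
σ_AB = N_AB/A_AB = 37410/169 = 221.4 MPa.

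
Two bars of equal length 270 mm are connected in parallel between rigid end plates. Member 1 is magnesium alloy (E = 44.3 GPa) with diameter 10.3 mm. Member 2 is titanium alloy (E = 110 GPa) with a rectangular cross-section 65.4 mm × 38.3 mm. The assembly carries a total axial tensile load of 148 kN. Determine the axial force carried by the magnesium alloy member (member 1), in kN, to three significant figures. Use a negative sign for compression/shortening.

1.96 kN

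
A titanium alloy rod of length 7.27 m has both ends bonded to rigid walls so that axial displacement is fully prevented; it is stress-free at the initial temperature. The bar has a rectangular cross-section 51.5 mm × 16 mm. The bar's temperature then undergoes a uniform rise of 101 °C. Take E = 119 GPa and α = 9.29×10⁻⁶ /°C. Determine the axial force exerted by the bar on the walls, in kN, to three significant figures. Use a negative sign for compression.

-92.0 kN

Free thermal expansion αLΔT = 9.29e-6 · 7270 · 101 = 6.821 mm.
The walls impose strain ε = −(6.821)/7270 = -9.3829e-04; σ = Eε = 119000 · -9.3829e-04 = -111.7 MPa.
Wall reaction R = σ·A = -111.7·824 = -92000 N = -92 kN.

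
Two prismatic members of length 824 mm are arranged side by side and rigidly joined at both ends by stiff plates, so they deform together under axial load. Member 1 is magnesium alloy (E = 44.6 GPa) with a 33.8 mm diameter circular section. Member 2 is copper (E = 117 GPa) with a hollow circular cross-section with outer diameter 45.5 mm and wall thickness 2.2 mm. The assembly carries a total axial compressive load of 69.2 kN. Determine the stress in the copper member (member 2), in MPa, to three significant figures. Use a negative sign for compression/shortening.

-108 MPa

A_1 = 897.3 mm².
A_2 = 299.3 mm².
Equal strain + equilibrium ⇒ each member carries load in proportion to AE: A₁E₁ = 40020000 N, A₂E₂ = 35010000 N, ΣAE = 75030000 N.
σ₂ = P·E₂/ΣAE = -69200·117000/75030000 = -107.9 MPa.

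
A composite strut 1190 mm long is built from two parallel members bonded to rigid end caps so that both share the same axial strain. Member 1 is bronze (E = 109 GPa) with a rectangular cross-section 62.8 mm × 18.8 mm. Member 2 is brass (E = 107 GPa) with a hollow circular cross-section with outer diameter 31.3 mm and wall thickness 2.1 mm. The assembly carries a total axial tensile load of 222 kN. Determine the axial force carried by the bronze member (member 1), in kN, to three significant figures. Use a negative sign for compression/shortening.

191 kN

A_1 = 1181 mm².
A_2 = 192.6 mm².
Equal strain + equilibrium ⇒ each member carries load in proportion to AE: A₁E₁ = 128700000 N, A₂E₂ = 20610000 N, ΣAE = 149300000 N.
F₁ = P·A₁E₁/ΣAE = 222000·128700000/149300000 = 191400 N.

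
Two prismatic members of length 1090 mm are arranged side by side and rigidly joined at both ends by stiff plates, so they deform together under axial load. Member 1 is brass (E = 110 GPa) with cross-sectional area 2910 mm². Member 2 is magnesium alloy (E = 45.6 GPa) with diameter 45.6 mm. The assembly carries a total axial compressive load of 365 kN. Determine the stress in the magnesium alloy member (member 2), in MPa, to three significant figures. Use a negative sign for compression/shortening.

-42.2 MPa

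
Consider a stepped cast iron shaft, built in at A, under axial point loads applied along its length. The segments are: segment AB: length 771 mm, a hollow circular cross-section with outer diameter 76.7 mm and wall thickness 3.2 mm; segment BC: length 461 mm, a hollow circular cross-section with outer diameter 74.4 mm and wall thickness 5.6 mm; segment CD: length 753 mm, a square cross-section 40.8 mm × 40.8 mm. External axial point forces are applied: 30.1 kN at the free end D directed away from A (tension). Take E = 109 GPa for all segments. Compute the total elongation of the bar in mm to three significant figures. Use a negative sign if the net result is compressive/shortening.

0.518 mm

Internal axial forces (sectioning from the free end, tension +): N_CD = 30.1 kN, N_BC = 30.1 kN, N_AB = 30.1 kN.
A_AB = 738.9 mm².
A_BC = 1210 mm².
A_CD = 1665 mm².
δ_AB = 30100·771/(738.9·109000) = 0.2881 mm
δ_BC = 30100·461/(1210·109000) = 0.1052 mm
δ_CD = 30100·753/(1665·109000) = 0.1249 mm
δ = Σδ_i = 0.5182 mm.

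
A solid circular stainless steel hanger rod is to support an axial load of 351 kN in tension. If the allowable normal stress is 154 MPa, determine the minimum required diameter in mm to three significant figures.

Required area A ≥ P/σ_allow = 351000/154 = 2279 mm².
For a solid circular section, d ≥ √(4A/π) = 53.87 mm.

53.9 mm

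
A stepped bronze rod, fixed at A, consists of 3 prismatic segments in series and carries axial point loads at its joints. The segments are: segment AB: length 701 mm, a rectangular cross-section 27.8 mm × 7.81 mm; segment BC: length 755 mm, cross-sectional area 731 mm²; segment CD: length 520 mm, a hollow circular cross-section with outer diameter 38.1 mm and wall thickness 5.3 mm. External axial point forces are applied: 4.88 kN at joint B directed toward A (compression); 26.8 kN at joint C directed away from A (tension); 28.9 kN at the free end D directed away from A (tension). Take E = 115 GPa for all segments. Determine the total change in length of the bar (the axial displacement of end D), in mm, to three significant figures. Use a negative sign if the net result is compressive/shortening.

Internal axial forces (sectioning from the free end, tension +): N_CD = 28.9 kN, N_BC = 55.7 kN, N_AB = 50.82 kN.
A_AB = 217.1 mm².
A_CD = 546.1 mm².
δ_AB = 50820·701/(217.1·115000) = 1.427 mm
δ_BC = 55700·755/(731·115000) = 0.5002 mm
δ_CD = 28900·520/(546.1·115000) = 0.2393 mm
δ = Σδ_i = 2.166 mm.

2.17 mm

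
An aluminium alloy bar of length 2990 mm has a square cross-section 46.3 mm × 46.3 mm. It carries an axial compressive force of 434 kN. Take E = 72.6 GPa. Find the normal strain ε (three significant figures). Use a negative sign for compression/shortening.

-0.00279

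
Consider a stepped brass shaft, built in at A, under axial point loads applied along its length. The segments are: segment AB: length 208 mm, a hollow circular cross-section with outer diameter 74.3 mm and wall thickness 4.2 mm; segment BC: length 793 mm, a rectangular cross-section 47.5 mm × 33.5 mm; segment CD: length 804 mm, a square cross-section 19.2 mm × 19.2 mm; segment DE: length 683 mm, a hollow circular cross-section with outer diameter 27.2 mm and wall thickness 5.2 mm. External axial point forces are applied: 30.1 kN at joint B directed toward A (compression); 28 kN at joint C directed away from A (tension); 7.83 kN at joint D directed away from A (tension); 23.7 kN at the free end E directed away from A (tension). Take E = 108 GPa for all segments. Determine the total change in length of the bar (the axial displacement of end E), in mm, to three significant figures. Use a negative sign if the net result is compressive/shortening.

Internal axial forces (sectioning from the free end, tension +): N_DE = 23.7 kN, N_CD = 31.53 kN, N_BC = 59.53 kN, N_AB = 29.43 kN.
A_AB = 924.9 mm².
A_BC = 1591 mm².
A_CD = 368.6 mm².
A_DE = 359.4 mm².
δ_AB = 29430·208/(924.9·108000) = 0.06128 mm
δ_BC = 59530·793/(1591·108000) = 0.2747 mm
δ_CD = 31530·804/(368.6·108000) = 0.6367 mm
δ_DE = 23700·683/(359.4·108000) = 0.417 mm
δ = Σδ_i = 1.39 mm.

1.39 mm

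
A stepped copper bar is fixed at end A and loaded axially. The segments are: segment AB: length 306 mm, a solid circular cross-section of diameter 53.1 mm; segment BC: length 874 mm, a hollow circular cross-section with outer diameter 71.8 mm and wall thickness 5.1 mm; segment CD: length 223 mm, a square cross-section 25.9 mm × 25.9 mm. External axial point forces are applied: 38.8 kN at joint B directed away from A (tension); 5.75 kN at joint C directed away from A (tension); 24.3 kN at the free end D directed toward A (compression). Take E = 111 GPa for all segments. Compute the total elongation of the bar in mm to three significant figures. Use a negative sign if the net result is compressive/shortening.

Internal axial forces (sectioning from the free end, tension +): N_CD = -24.3 kN, N_BC = -18.55 kN, N_AB = 20.25 kN.
A_AB = 2215 mm².
A_BC = 1069 mm².
A_CD = 670.8 mm².
δ_AB = 20250·306/(2215·111000) = 0.02521 mm
δ_BC = -18550·874/(1069·111000) = -0.1367 mm
δ_CD = -24300·223/(670.8·111000) = -0.07278 mm
δ = Σδ_i = -0.1842 mm.

-0.184 mm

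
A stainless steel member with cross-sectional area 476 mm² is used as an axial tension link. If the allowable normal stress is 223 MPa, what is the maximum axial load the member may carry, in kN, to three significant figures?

P_max = σ_allow · A = 223 · 476 = 106100 N = 106.1 kN.

106 kN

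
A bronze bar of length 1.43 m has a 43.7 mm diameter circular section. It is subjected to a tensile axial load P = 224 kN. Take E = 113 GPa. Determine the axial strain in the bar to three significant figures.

0.00132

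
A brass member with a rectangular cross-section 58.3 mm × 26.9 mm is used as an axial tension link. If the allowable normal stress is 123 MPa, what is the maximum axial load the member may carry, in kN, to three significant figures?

A = 1568 mm².
P_max = σ_allow · A = 123 · 1568 = 192900 N = 192.9 kN.

193 kN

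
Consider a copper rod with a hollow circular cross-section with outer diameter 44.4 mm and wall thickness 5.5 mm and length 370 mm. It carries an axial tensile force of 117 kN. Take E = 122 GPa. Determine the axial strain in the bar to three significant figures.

0.00143

A = 672.1 mm².
σ = N/A = 174.1 MPa; ε = σ/E = 174.1/122000 = 1.427e-03.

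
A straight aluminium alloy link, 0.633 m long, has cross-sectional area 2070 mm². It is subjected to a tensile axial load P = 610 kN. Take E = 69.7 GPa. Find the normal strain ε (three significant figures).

0.00423

σ = N/A = 294.7 MPa; ε = σ/E = 294.7/69700 = 4.228e-03.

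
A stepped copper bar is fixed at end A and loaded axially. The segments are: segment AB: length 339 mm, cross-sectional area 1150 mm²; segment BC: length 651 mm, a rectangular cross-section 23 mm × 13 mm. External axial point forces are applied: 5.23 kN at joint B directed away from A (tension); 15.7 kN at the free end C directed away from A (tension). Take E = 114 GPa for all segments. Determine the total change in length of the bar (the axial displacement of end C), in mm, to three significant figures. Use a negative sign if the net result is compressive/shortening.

Internal axial forces (sectioning from the free end, tension +): N_BC = 15.7 kN, N_AB = 20.93 kN.
A_BC = 299 mm².
δ_AB = 20930·339/(1150·114000) = 0.05412 mm
δ_BC = 15700·651/(299·114000) = 0.2999 mm
δ = Σδ_i = 0.354 mm.

0.354 mm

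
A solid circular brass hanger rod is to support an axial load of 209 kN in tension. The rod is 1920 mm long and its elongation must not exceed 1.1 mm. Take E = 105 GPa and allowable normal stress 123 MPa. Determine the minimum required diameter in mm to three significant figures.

66.5 mm

Required area A ≥ P/σ_allow = 209000/123 = 1699 mm².
For a solid circular section, d ≥ √(4A/π) = 46.51 mm.
Elongation limit: A ≥ PL/(Eδ_allow) = 209000·1920/(105000·1.1) = 3474 mm² ⇒ d ≥ 66.51 mm.
The elongation limit governs.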